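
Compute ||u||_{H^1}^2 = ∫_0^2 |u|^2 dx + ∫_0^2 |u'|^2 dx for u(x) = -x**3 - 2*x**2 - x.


||u||_{H^1}^2 = 2438/7

The H^1 norm (squared) on an interval (0, L) is
  ||u||_{H^1}^2 = ∫_0^L u(x)^2 dx + ∫_0^L u'(x)^2 dx.
Compute u'(x) = -3*x**2 - 4*x - 1.
Then u(x)^2 = x**6 + 4*x**5 + 6*x**4 + 4*x**3 + x**2 and u'(x)^2 = 9*x**4 + 24*x**3 + 22*x**2 + 8*x + 1.
Integrate each monomial from 0 to 2 using ∫_0^2 c·x^n dx = c·2^(n+1)/(n+1):
  ∫_0^2 u(x)^2 dx = ∫_0^2 (x^6 + 4*x^5 + 6*x^4 + 4*x^3 + x^2) dx. Term by term:
    ∫_0^2 x^6 dx = 128/7;  ∫_0^2 4*x^5 dx = 128/3;  ∫_0^2 6*x^4 dx = 192/5;
    ∫_0^2 4*x^3 dx = 16;  ∫_0^2 x^2 dx = 8/3.
  Sum: 128/7 + 128/3 + 192/5 + 16 + 8/3 = 12392/105.
  ∫_0^2 u'(x)^2 dx = ∫_0^2 (9*x^4 + 24*x^3 + 22*x^2 + 8*x + 1) dx. Term by term:
    ∫_0^2 9*x^4 dx = 288/5;  ∫_0^2 24*x^3 dx = 96;  ∫_0^2 22*x^2 dx = 176/3;
    ∫_0^2 8*x dx = 16;  ∫_0^2 1 dx = 2.
  Sum: 288/5 + 96 + 176/3 + 16 + 2 = 3454/15.
Adding: ||u||_{H^1}^2 = 12392/105 + 3454/15 = 2438/7.


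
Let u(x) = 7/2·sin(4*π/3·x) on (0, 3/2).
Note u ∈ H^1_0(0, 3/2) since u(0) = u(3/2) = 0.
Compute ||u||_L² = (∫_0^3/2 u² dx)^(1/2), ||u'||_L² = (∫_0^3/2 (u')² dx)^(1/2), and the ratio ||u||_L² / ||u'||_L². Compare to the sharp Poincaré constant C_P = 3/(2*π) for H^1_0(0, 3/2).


||u||_L² / ||u'||_L² = 3/(4*π) < C_P = 3/(2*π).

u(x) = 7/2·sin(4*π/3·x), so u'(x) = 14*π*cos(4*π*x/3)/3.
Writing u(x) = A·sin(kπx/L) with A = 7/2 and k = 2, use ∫_0^L sin²(kπx/L) dx = L/2 and ∫_0^L cos²(kπx/L) dx = L/2.
u² = 49/4·sin²(4*π/3·x) and (u')² = 196*π^2/9·cos²(4*π/3·x), and each of sin², cos² integrates to L/2 = 3/4 over (0, 3/2).
∫_0^3/2 u² dx = 147/16, so ||u||_L² = 7*sqrt(3)/4.
∫_0^3/2 (u')² dx = 49*π^2/3, so ||u'||_L² = 7*sqrt(3)*π/3.
Ratio ||u||_L² / ||u'||_L² = 3/(4*π).
Sharp Poincaré constant on H^1_0(0, 3/2) is C_P = L/π = 3/(2*π), achieved by sin(2*π/3·x).
This is the k = 2 harmonic; the ratio L/(kπ) is strictly less than C_P = L/π, consistent with the sharp inequality ||u||_L² ≤ C_P ||u'||_L².


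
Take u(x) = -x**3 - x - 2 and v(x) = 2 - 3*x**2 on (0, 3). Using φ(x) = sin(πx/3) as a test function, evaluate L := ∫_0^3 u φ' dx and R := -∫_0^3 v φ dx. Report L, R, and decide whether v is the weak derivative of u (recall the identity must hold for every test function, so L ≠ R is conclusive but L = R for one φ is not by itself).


LHS = -324/π^3 + 87/π, RHS = -324/π^3 + 69/π. No, v is not the weak derivative of u.

u(x) = -x**3 - x - 2, classical derivative u'(x) = -3*x**2 - 1.
φ(x) = sin(πx/3), so φ'(x) = π*cos(π*x/3)/3.
Note φ(0) = φ(3) = 0, so the boundary term u·φ vanishes.
LHS = ∫_0^3 u(x) φ'(x) dx = ∫_0^3 (-π*x^3*cos(π*x/3)/3 - π*x*cos(π*x/3)/3 - 2*π*cos(π*x/3)/3) dx. Term by term:
  ∫_0^3 -2*π*cos(π*x/3)/3 dx = 0;  ∫_0^3 -π*x*cos(π*x/3)/3 dx = 6/π;  ∫_0^3 -π*x^3*cos(π*x/3)/3 dx = -324/π^3 + 81/π.
Sum: 0 + 6/π + -324/π^3 + 81/π = -324/π^3 + 87/π.
So LHS = -324/π^3 + 87/π.
∫_0^3 v(x) φ(x) dx = ∫_0^3 (-3*x^2*sin(π*x/3) + 2*sin(π*x/3)) dx. Term by term:
  ∫_0^3 2*sin(π*x/3) dx = 12/π;  ∫_0^3 -3*x^2*sin(π*x/3) dx = -81/π + 324/π^3.
Sum: 12/π + -81/π + 324/π^3 = -69/π + 324/π^3.
So RHS = -∫_0^3 v(x) φ(x) dx = -324/π^3 + 69/π.
LHS − RHS = 18/π ≠ 0, so the identity fails.
(For a valid weak derivative the identity must hold for EVERY test function, in particular this one. The failure shows v is NOT the weak derivative of u.)
Correct weak derivative would be u'(x) = -3*x**2 - 1.


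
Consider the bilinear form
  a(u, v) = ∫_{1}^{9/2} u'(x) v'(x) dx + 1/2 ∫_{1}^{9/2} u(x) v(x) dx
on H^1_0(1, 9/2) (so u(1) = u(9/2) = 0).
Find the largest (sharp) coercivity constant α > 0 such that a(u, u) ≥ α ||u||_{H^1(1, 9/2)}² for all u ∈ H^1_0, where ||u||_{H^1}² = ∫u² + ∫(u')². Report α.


α = (49 + 8*π^2)/(2*(4*π^2 + 49))

Coercivity of a(·,·) on H^1_0(1, 9/2) means a(u, u) ≥ α ||u||_{H^1}² for every u ∈ H^1_0.
The interval has length L = 7/2, and Poincaré/coercivity depend only on L. Here a(u, u) = ∫(u')² + (1/2)·∫u².
Here 0 < c = 1/2 < 1. The condition a(u,u) ≥ α||u||_{H^1}² reads (1−α)∫(u')² ≥ (α−c)∫u². Any admissible α is ≤ 1 (rapidly oscillating u have ∫u²/∫(u')² → 0), and α = 1 would force 0 ≥ (1−c)∫u², impossible since c < 1; so 1−α > 0. By the sharp Poincaré inequality on H^1_0 of an interval of length L, ∫(u')² ≥ (π/L)²∫u² with equality for the first sine mode sin(π(x−x₀)/L) (x₀ the left endpoint), so the inequality holds for all u iff (1−α)(π/L)² ≥ α − c, i.e. α ≤ ((π/L)² + c)/((π/L)² + 1) = (1 + c(L/π)²)/(1 + (L/π)²). With (π/L)² = 4*π^2/49 and c = 1/2, the largest admissible constant is α = ((π/L)² + c)/((π/L)² + 1).
Simplifying, α = (49 + 8*π^2)/(2*(4*π^2 + 49)).


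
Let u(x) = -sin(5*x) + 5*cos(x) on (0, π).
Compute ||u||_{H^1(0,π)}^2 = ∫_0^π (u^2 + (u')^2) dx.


||u||_{H^1(0,π)}^2 = 38*π

u'(x) = -5*sin(x) - 5*cos(5*x).
Expand u² and (u')² and integrate term by term on (0, π), using: for integers n ≥ 1, ∫_0^π sin²(nx) dx = ∫_0^π cos²(nx) dx = π/2; for n ≠ n', ∫_0^π sin(nx)sin(n'x) dx = ∫_0^π cos(nx)cos(n'x) dx = 0; and by product-to-sum, ∫_0^π sin(nx)cos(n'x) dx = ½∫_0^π [sin((n+n')x) + sin((n−n')x)] dx, which is 0 when n+n' is even and 2n/(n²−n'²) when n+n' is odd (it need not vanish on (0, π)).
  u² squared terms: (-1)²·∫sin(5x)² dx = 1·π/2 = π/2;  (5)²·∫cos(x)² dx = 25·π/2 = 25*π/2.
  u² cross terms: 2·(-1)·(5)·∫sin(5x)·cos(x) dx = -10·(0) = 0.
  So ∫_0^π u² dx = π/2 + 25*π/2 + 0 = 13*π.
  (u')² squared terms: (-5)²·∫cos(5x)² dx = 25·π/2 = 25*π/2;  (-5)²·∫sin(x)² dx = 25·π/2 = 25*π/2.
  (u')² cross terms: 2·(-5)·(-5)·∫cos(5x)·sin(x) dx = 50·(0) = 0.
  So ∫_0^π (u')² dx = 25*π/2 + 25*π/2 + 0 = 25*π.
||u||_{H^1}^2 = (13*π) + (25*π) = 38*π.


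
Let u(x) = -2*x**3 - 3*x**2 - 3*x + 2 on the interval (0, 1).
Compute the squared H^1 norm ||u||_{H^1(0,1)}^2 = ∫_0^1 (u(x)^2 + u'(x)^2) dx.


||u||_{H^1}^2 = 5773/70

The H^1 norm (squared) on an interval (0, L) is
  ||u||_{H^1}^2 = ∫_0^L u(x)^2 dx + ∫_0^L u'(x)^2 dx.
Compute u'(x) = -6*x**2 - 6*x - 3.
Then u(x)^2 = 4*x**6 + 12*x**5 + 21*x**4 + 10*x**3 - 3*x**2 - 12*x + 4 and u'(x)^2 = 36*x**4 + 72*x**3 + 72*x**2 + 36*x + 9.
Integrate each monomial from 0 to 1 using ∫_0^1 c·x^n dx = c·1^(n+1)/(n+1):
  ∫_0^1 u(x)^2 dx = ∫_0^1 (4*x^6 + 12*x^5 + 21*x^4 + 10*x^3 - 3*x^2 - 12*x + 4) dx. Term by term:
    ∫_0^1 4*x^6 dx = 4/7;  ∫_0^1 12*x^5 dx = 2;  ∫_0^1 21*x^4 dx = 21/5;
    ∫_0^1 10*x^3 dx = 5/2;  ∫_0^1 -3*x^2 dx = -1;  ∫_0^1 -12*x dx = -6;
    ∫_0^1 4 dx = 4.
  Sum: 4/7 + 2 + 21/5 + 5/2 − 1 − 6 + 4 = 439/70.
  ∫_0^1 u'(x)^2 dx = ∫_0^1 (36*x^4 + 72*x^3 + 72*x^2 + 36*x + 9) dx. Term by term:
    ∫_0^1 36*x^4 dx = 36/5;  ∫_0^1 72*x^3 dx = 18;  ∫_0^1 72*x^2 dx = 24;
    ∫_0^1 36*x dx = 18;  ∫_0^1 9 dx = 9.
  Sum: 36/5 + 18 + 24 + 18 + 9 = 381/5.
Adding: ||u||_{H^1}^2 = 439/70 + 381/5 = 5773/70.


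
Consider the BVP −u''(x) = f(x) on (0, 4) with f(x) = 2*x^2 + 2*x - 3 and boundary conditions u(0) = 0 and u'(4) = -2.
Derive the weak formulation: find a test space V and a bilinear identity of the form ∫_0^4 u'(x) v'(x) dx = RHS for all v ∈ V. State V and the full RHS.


V = {v ∈ H^1(0, 4) : v(0) = 0} (test functions vanish at x = 0 where u is specified); weak form: ∫_0^4 u'v' dx = ∫_0^4 (2*x^2 + 2*x - 3) v dx − 2·v(4) for all v ∈ V.

Multiply both sides by a test function v and integrate from 0 to 4:
  ∫_0^4 −u''(x) v(x) dx = ∫_0^4 f(x) v(x) dx.
Integrate the LHS by parts once:
  ∫_0^4 −u'' v dx = −[u'(x) v(x)]_0^4 + ∫_0^4 u'(x) v'(x) dx.
Thus ∫_0^4 u'(x) v'(x) dx = ∫_0^4 f(x) v(x) dx + [u'(x) v(x)]_0^4.
Choose V so that boundary terms are either known or forced to vanish.
Mixed BC: u(0) = 0 (Dirichlet) and u'(4) = -2 (Neumann). Define V = {v ∈ H^1(0, 4) : v(0) = 0}. Then [u' v]_0^4 = u'(4)·v(4) − u'(0)·0 = − 2·v(4).
Weak formulation: find u (satisfying any essential BC) such that ∫_0^4 u'(x) v'(x) dx = ∫_0^4 f v dx − 2·v(4) for all v ∈ V (Dirichlet at 0 absorbed into V; Neumann datum at x = 4 contributes the boundary term).
Substituting f(x) = 2*x^2 + 2*x - 3, the right-hand side is ∫_0^4 (2*x^2 + 2*x - 3) v dx − 2·v(4).


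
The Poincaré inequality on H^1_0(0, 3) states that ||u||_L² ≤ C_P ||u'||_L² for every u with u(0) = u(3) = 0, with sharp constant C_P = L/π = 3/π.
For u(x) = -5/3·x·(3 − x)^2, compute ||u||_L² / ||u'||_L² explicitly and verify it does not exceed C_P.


||u||_L² / ||u'||_L² = 3*sqrt(14)/14 < C_P = 3/π.

u(x) = -5/3·x·(3 − x)^2, so u'(x) = 5*(1 - x)*(x - 3).
u(x) = -5/3·x·(3 − x)^2 vanishes at x = 0 and x = 3, so u ∈ H^1_0(0, 3). Differentiate via the product rule and integrate the resulting polynomials term by term.
  ∫_0^3 u² dx = ∫_0^3 (25*x^6/9 - 100*x^5/3 + 150*x^4 - 300*x^3 + 225*x^2) dx. Term by term:
    ∫_0^3 25*x^6/9 dx = 6075/7;  ∫_0^3 -100*x^5/3 dx = -4050;  ∫_0^3 150*x^4 dx = 7290;
    ∫_0^3 -300*x^3 dx = -6075;  ∫_0^3 225*x^2 dx = 2025.
  Sum: 6075/7 − 4050 + 7290 − 6075 + 2025 = 405/7.
  ∫_0^3 (u')² dx = ∫_0^3 (25*x^4 - 200*x^3 + 550*x^2 - 600*x + 225) dx. Term by term:
    ∫_0^3 25*x^4 dx = 1215;  ∫_0^3 -200*x^3 dx = -4050;  ∫_0^3 550*x^2 dx = 4950;
    ∫_0^3 -600*x dx = -2700;  ∫_0^3 225 dx = 675.
  Sum: 1215 − 4050 + 4950 − 2700 + 675 = 90.
∫_0^3 u² dx = 405/7, so ||u||_L² = 9*sqrt(35)/7.
∫_0^3 (u')² dx = 90, so ||u'||_L² = 3*sqrt(10).
Ratio ||u||_L² / ||u'||_L² = 3*sqrt(14)/14.
Sharp Poincaré constant on H^1_0(0, 3) is C_P = L/π = 3/π, achieved by sin(π/3·x).
A polynomial bump cannot attain the sharp Poincaré constant (only the first sine eigenfunction does), so the ratio is strictly less than C_P, consistent with ||u||_L² ≤ C_P ||u'||_L².


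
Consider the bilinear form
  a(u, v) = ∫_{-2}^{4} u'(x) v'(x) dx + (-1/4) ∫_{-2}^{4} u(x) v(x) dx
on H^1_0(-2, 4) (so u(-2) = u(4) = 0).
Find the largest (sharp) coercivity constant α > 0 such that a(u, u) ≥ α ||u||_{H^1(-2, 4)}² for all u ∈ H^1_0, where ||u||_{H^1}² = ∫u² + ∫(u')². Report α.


α = (-9 + π^2)/(π^2 + 36)

Coercivity of a(·,·) on H^1_0(-2, 4) means a(u, u) ≥ α ||u||_{H^1}² for every u ∈ H^1_0.
The interval has length L = 6, and Poincaré/coercivity depend only on L. Here a(u, u) = ∫(u')² + (-1/4)·∫u².
Here c = -1/4 < 0 with |c| < (π/L)² = π^2/36, so coercivity still holds. The condition a(u,u) ≥ α||u||_{H^1}² reads (1−α)∫(u')² ≥ (α−c)∫u². Any admissible α is ≤ 1 (rapidly oscillating u have ∫u²/∫(u')² → 0), and α = 1 would force 0 ≥ (1−c)∫u², impossible since c < 1; so 1−α > 0. By the sharp Poincaré inequality on H^1_0 of an interval of length L, ∫(u')² ≥ (π/L)²∫u² with equality for the first sine mode sin(π(x−x₀)/L) (x₀ the left endpoint), so the inequality holds for all u iff (1−α)(π/L)² ≥ α − c, i.e. α ≤ ((π/L)² + c)/((π/L)² + 1) = (1 + c(L/π)²)/(1 + (L/π)²). (Direct route, valid since c ≤ 0: Poincaré gives c∫u² ≥ c(L/π)²∫(u')², so a(u,u) ≥ (1 + c(L/π)²)∫(u')², while ||u||_{H^1}² ≤ (1 + (L/π)²)∫(u')²; dividing yields the same α.) With (π/L)² = π^2/36 and c = -1/4, the largest admissible constant is α = ((π/L)² + c)/((π/L)² + 1).
Simplifying, α = (-9 + π^2)/(π^2 + 36).


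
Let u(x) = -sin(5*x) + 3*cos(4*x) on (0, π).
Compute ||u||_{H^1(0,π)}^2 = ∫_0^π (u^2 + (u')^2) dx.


||u||_{H^1(0,π)}^2 = -340/3 + 179*π/2

u'(x) = -12*sin(4*x) - 5*cos(5*x).
Expand u² and (u')² and integrate term by term on (0, π), using: for integers n ≥ 1, ∫_0^π sin²(nx) dx = ∫_0^π cos²(nx) dx = π/2; for n ≠ n', ∫_0^π sin(nx)sin(n'x) dx = ∫_0^π cos(nx)cos(n'x) dx = 0; and by product-to-sum, ∫_0^π sin(nx)cos(n'x) dx = ½∫_0^π [sin((n+n')x) + sin((n−n')x)] dx, which is 0 when n+n' is even and 2n/(n²−n'²) when n+n' is odd (it need not vanish on (0, π)).
  u² squared terms: (-1)²·∫sin(5x)² dx = 1·π/2 = π/2;  (3)²·∫cos(4x)² dx = 9·π/2 = 9*π/2.
  u² cross terms: 2·(-1)·(3)·∫sin(5x)·cos(4x) dx = -6·(10/9) = -20/3.
  So ∫_0^π u² dx = π/2 + 9*π/2 − 20/3 = -20/3 + 5*π.
  (u')² squared terms: (-12)²·∫sin(4x)² dx = 144·π/2 = 72*π;  (-5)²·∫cos(5x)² dx = 25·π/2 = 25*π/2.
  (u')² cross terms: 2·(-12)·(-5)·∫sin(4x)·cos(5x) dx = 120·(-8/9) = -320/3.
  So ∫_0^π (u')² dx = 72*π + 25*π/2 − 320/3 = -320/3 + 169*π/2.
||u||_{H^1}^2 = (-20/3 + 5*π) + (-320/3 + 169*π/2) = -340/3 + 179*π/2.


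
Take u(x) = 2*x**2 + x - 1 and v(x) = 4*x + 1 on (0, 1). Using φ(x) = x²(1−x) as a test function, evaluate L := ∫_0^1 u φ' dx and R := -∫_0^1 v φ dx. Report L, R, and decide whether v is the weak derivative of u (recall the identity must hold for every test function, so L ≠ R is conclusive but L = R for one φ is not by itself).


LHS = -17/60, RHS = -17/60. Yes, v = u' weakly.

u(x) = 2*x**2 + x - 1, classical derivative u'(x) = 4*x + 1.
φ(x) = x²(1−x), so φ'(x) = x*(2 - 3*x).
Note φ(0) = φ(1) = 0, so the boundary term u·φ vanishes.
LHS = ∫_0^1 u(x) φ'(x) dx = ∫_0^1 (-6*x^4 + x^3 + 5*x^2 - 2*x) dx. Term by term:
  ∫_0^1 -6*x^4 dx = -6/5;  ∫_0^1 x^3 dx = 1/4;  ∫_0^1 5*x^2 dx = 5/3;
  ∫_0^1 -2*x dx = -1.
Sum: -6/5 + 1/4 + 5/3 − 1 = -17/60.
So LHS = -17/60.
∫_0^1 v(x) φ(x) dx = ∫_0^1 (-4*x^4 + 3*x^3 + x^2) dx. Term by term:
  ∫_0^1 -4*x^4 dx = -4/5;  ∫_0^1 3*x^3 dx = 3/4;  ∫_0^1 x^2 dx = 1/3.
Sum: -4/5 + 3/4 + 1/3 = 17/60.
So RHS = -∫_0^1 v(x) φ(x) dx = -17/60.
LHS = RHS, so the identity holds for this test φ.
Moreover u is smooth here and v(x) = u'(x) = 4*x + 1 pointwise, so the identity holds for every test function. Hence v is the weak derivative of u.


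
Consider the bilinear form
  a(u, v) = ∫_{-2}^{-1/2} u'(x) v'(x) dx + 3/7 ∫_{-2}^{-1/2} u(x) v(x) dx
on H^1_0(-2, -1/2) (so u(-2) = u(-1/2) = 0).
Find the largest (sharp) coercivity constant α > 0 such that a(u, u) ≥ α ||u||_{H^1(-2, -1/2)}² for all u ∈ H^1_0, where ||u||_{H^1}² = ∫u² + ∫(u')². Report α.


α = (27 + 28*π^2)/(7*(9 + 4*π^2))

Coercivity of a(·,·) on H^1_0(-2, -1/2) means a(u, u) ≥ α ||u||_{H^1}² for every u ∈ H^1_0.
The interval has length L = 3/2, and Poincaré/coercivity depend only on L. Here a(u, u) = ∫(u')² + (3/7)·∫u².
Here 0 < c = 3/7 < 1. The condition a(u,u) ≥ α||u||_{H^1}² reads (1−α)∫(u')² ≥ (α−c)∫u². Any admissible α is ≤ 1 (rapidly oscillating u have ∫u²/∫(u')² → 0), and α = 1 would force 0 ≥ (1−c)∫u², impossible since c < 1; so 1−α > 0. By the sharp Poincaré inequality on H^1_0 of an interval of length L, ∫(u')² ≥ (π/L)²∫u² with equality for the first sine mode sin(π(x−x₀)/L) (x₀ the left endpoint), so the inequality holds for all u iff (1−α)(π/L)² ≥ α − c, i.e. α ≤ ((π/L)² + c)/((π/L)² + 1) = (1 + c(L/π)²)/(1 + (L/π)²). With (π/L)² = 4*π^2/9 and c = 3/7, the largest admissible constant is α = ((π/L)² + c)/((π/L)² + 1).
Simplifying, α = (27 + 28*π^2)/(7*(9 + 4*π^2)).


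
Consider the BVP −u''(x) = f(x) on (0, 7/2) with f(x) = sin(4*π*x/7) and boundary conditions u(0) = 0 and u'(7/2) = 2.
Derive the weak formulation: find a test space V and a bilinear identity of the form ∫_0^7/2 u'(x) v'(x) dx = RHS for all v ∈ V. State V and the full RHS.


V = {v ∈ H^1(0, 7/2) : v(0) = 0} (test functions vanish at x = 0 where u is specified); weak form: ∫_0^7/2 u'v' dx = ∫_0^7/2 (sin(4*π*x/7)) v dx + 2·v(7/2) for all v ∈ V.

Multiply both sides by a test function v and integrate from 0 to 7/2:
  ∫_0^7/2 −u''(x) v(x) dx = ∫_0^7/2 f(x) v(x) dx.
Integrate the LHS by parts once:
  ∫_0^7/2 −u'' v dx = −[u'(x) v(x)]_0^7/2 + ∫_0^7/2 u'(x) v'(x) dx.
Thus ∫_0^7/2 u'(x) v'(x) dx = ∫_0^7/2 f(x) v(x) dx + [u'(x) v(x)]_0^7/2.
Choose V so that boundary terms are either known or forced to vanish.
Mixed BC: u(0) = 0 (Dirichlet) and u'(7/2) = 2 (Neumann). Define V = {v ∈ H^1(0, 7/2) : v(0) = 0}. Then [u' v]_0^7/2 = u'(7/2)·v(7/2) − u'(0)·0 = 2·v(7/2).
Weak formulation: find u (satisfying any essential BC) such that ∫_0^7/2 u'(x) v'(x) dx = ∫_0^7/2 f v dx + 2·v(7/2) for all v ∈ V (Dirichlet at 0 absorbed into V; Neumann datum at x = 7/2 contributes the boundary term).
Substituting f(x) = sin(4*π*x/7), the right-hand side is ∫_0^7/2 (sin(4*π*x/7)) v dx + 2·v(7/2).


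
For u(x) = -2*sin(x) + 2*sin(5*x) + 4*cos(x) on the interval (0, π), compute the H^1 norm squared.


||u||_{H^1(0,π)}^2 = 72*π

u'(x) = -4*sin(x) - 2*cos(x) + 10*cos(5*x).
Expand u² and (u')² and integrate term by term on (0, π), using: for integers n ≥ 1, ∫_0^π sin²(nx) dx = ∫_0^π cos²(nx) dx = π/2; for n ≠ n', ∫_0^π sin(nx)sin(n'x) dx = ∫_0^π cos(nx)cos(n'x) dx = 0; and by product-to-sum, ∫_0^π sin(nx)cos(n'x) dx = ½∫_0^π [sin((n+n')x) + sin((n−n')x)] dx, which is 0 when n+n' is even and 2n/(n²−n'²) when n+n' is odd (it need not vanish on (0, π)).
  u² squared terms: (-2)²·∫sin(x)² dx = 4·π/2 = 2*π;  (2)²·∫sin(5x)² dx = 4·π/2 = 2*π;  (4)²·∫cos(x)² dx = 16·π/2 = 8*π.
  u² cross terms: 2·(-2)·(2)·∫sin(x)·sin(5x) dx = -8·(0) = 0;  2·(-2)·(4)·∫sin(x)·cos(x) dx = -16·(0) = 0;  2·(2)·(4)·∫sin(5x)·cos(x) dx = 16·(0) = 0.
  So ∫_0^π u² dx = 2*π + 2*π + 8*π + 0 + 0 + 0 = 12*π.
  (u')² squared terms: (-4)²·∫sin(x)² dx = 16·π/2 = 8*π;  (-2)²·∫cos(x)² dx = 4·π/2 = 2*π;  (10)²·∫cos(5x)² dx = 100·π/2 = 50*π.
  (u')² cross terms: 2·(-4)·(-2)·∫sin(x)·cos(x) dx = 16·(0) = 0;  2·(-4)·(10)·∫sin(x)·cos(5x) dx = -80·(0) = 0;  2·(-2)·(10)·∫cos(x)·cos(5x) dx = -40·(0) = 0.
  So ∫_0^π (u')² dx = 8*π + 2*π + 50*π + 0 + 0 + 0 = 60*π.
||u||_{H^1}^2 = (12*π) + (60*π) = 72*π.


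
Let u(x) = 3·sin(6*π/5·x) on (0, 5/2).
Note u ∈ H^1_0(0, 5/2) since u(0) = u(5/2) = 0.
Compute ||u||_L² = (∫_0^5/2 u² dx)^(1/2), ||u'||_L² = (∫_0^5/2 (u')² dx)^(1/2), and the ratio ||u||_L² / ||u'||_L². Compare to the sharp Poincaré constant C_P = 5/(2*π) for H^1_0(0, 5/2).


||u||_L² / ||u'||_L² = 5/(6*π) < C_P = 5/(2*π).

u(x) = 3·sin(6*π/5·x), so u'(x) = 18*π*cos(6*π*x/5)/5.
Writing u(x) = A·sin(kπx/L) with A = 3 and k = 3, use ∫_0^L sin²(kπx/L) dx = L/2 and ∫_0^L cos²(kπx/L) dx = L/2.
u² = 9·sin²(6*π/5·x) and (u')² = 324*π^2/25·cos²(6*π/5·x), and each of sin², cos² integrates to L/2 = 5/4 over (0, 5/2).
∫_0^5/2 u² dx = 45/4, so ||u||_L² = 3*sqrt(5)/2.
∫_0^5/2 (u')² dx = 81*π^2/5, so ||u'||_L² = 9*sqrt(5)*π/5.
Ratio ||u||_L² / ||u'||_L² = 5/(6*π).
Sharp Poincaré constant on H^1_0(0, 5/2) is C_P = L/π = 5/(2*π), achieved by sin(2*π/5·x).
This is the k = 3 harmonic; the ratio L/(kπ) is strictly less than C_P = L/π, consistent with the sharp inequality ||u||_L² ≤ C_P ||u'||_L².


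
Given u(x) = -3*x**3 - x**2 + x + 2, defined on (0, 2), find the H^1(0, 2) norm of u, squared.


||u||_{H^1}^2 = 80602/105

The H^1 norm (squared) on an interval (0, L) is
  ||u||_{H^1}^2 = ∫_0^L u(x)^2 dx + ∫_0^L u'(x)^2 dx.
Compute u'(x) = -9*x**2 - 2*x + 1.
Then u(x)^2 = 9*x**6 + 6*x**5 - 5*x**4 - 14*x**3 - 3*x**2 + 4*x + 4 and u'(x)^2 = 81*x**4 + 36*x**3 - 14*x**2 - 4*x + 1.
Integrate each monomial from 0 to 2 using ∫_0^2 c·x^n dx = c·2^(n+1)/(n+1):
  ∫_0^2 u(x)^2 dx = ∫_0^2 (9*x^6 + 6*x^5 - 5*x^4 - 14*x^3 - 3*x^2 + 4*x + 4) dx. Term by term:
    ∫_0^2 9*x^6 dx = 1152/7;  ∫_0^2 6*x^5 dx = 64;  ∫_0^2 -5*x^4 dx = -32;
    ∫_0^2 -14*x^3 dx = -56;  ∫_0^2 -3*x^2 dx = -8;  ∫_0^2 4*x dx = 8;
    ∫_0^2 4 dx = 8.
  Sum: 1152/7 + 64 − 32 − 56 − 8 + 8 + 8 = 1040/7.
  ∫_0^2 u'(x)^2 dx = ∫_0^2 (81*x^4 + 36*x^3 - 14*x^2 - 4*x + 1) dx. Term by term:
    ∫_0^2 81*x^4 dx = 2592/5;  ∫_0^2 36*x^3 dx = 144;  ∫_0^2 -14*x^2 dx = -112/3;
    ∫_0^2 -4*x dx = -8;  ∫_0^2 1 dx = 2.
  Sum: 2592/5 + 144 − 112/3 − 8 + 2 = 9286/15.
Adding: ||u||_{H^1}^2 = 1040/7 + 9286/15 = 80602/105.


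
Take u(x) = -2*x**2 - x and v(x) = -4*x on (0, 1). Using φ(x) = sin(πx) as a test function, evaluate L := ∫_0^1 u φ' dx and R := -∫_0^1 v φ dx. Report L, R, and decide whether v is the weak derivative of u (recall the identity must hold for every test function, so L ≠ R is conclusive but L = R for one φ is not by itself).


LHS = 6/π, RHS = 4/π. No, v is not the weak derivative of u.

u(x) = -2*x**2 - x, classical derivative u'(x) = -4*x - 1.
φ(x) = sin(πx), so φ'(x) = π*cos(π*x).
Note φ(0) = φ(1) = 0, so the boundary term u·φ vanishes.
LHS = ∫_0^1 u(x) φ'(x) dx = ∫_0^1 (-2*π*x^2*cos(π*x) - π*x*cos(π*x)) dx. Term by term:
  ∫_0^1 -π*x*cos(π*x) dx = 2/π;  ∫_0^1 -2*π*x^2*cos(π*x) dx = 4/π.
Sum: 2/π + 4/π = 6/π.
So LHS = 6/π.
∫_0^1 v(x) φ(x) dx = ∫_0^1 (-4*x*sin(π*x)) dx. Term by term:
  ∫_0^1 -4*x*sin(π*x) dx = -4/π.
So RHS = -∫_0^1 v(x) φ(x) dx = 4/π.
LHS − RHS = 2/π ≠ 0, so the identity fails.
(For a valid weak derivative the identity must hold for EVERY test function, in particular this one. The failure shows v is NOT the weak derivative of u.)
Correct weak derivative would be u'(x) = -4*x - 1.


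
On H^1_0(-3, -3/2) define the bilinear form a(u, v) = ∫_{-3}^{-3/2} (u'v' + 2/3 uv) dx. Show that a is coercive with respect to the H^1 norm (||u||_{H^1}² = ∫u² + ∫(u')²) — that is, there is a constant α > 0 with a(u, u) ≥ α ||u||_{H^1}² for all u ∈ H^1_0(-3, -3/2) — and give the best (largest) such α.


α = 2*(3 + 2*π^2)/(9 + 4*π^2)

Coercivity of a(·,·) on H^1_0(-3, -3/2) means a(u, u) ≥ α ||u||_{H^1}² for every u ∈ H^1_0.
The interval has length L = 3/2, and Poincaré/coercivity depend only on L. Here a(u, u) = ∫(u')² + (2/3)·∫u².
Here 0 < c = 2/3 < 1. The condition a(u,u) ≥ α||u||_{H^1}² reads (1−α)∫(u')² ≥ (α−c)∫u². Any admissible α is ≤ 1 (rapidly oscillating u have ∫u²/∫(u')² → 0), and α = 1 would force 0 ≥ (1−c)∫u², impossible since c < 1; so 1−α > 0. By the sharp Poincaré inequality on H^1_0 of an interval of length L, ∫(u')² ≥ (π/L)²∫u² with equality for the first sine mode sin(π(x−x₀)/L) (x₀ the left endpoint), so the inequality holds for all u iff (1−α)(π/L)² ≥ α − c, i.e. α ≤ ((π/L)² + c)/((π/L)² + 1) = (1 + c(L/π)²)/(1 + (L/π)²). With (π/L)² = 4*π^2/9 and c = 2/3, the largest admissible constant is α = ((π/L)² + c)/((π/L)² + 1).
Simplifying, α = 2*(3 + 2*π^2)/(9 + 4*π^2).


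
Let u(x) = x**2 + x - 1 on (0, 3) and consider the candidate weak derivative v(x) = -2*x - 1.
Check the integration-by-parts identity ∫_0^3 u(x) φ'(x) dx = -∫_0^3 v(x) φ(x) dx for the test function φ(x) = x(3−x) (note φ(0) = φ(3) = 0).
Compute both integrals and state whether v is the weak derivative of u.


LHS = -18, RHS = 18. No, v is not the weak derivative of u.

u(x) = x**2 + x - 1, classical derivative u'(x) = 2*x + 1.
φ(x) = x(3−x), so φ'(x) = 3 - 2*x.
Note φ(0) = φ(3) = 0, so the boundary term u·φ vanishes.
LHS = ∫_0^3 u(x) φ'(x) dx = ∫_0^3 (-2*x^3 + x^2 + 5*x - 3) dx. Term by term:
  ∫_0^3 -2*x^3 dx = -81/2;  ∫_0^3 x^2 dx = 9;  ∫_0^3 5*x dx = 45/2;
  ∫_0^3 -3 dx = -9.
Sum: -81/2 + 9 + 45/2 − 9 = -18.
So LHS = -18.
∫_0^3 v(x) φ(x) dx = ∫_0^3 (2*x^3 - 5*x^2 - 3*x) dx. Term by term:
  ∫_0^3 2*x^3 dx = 81/2;  ∫_0^3 -5*x^2 dx = -45;  ∫_0^3 -3*x dx = -27/2.
Sum: 81/2 − 45 − 27/2 = -18.
So RHS = -∫_0^3 v(x) φ(x) dx = 18.
LHS − RHS = -36 ≠ 0, so the identity fails.
(For a valid weak derivative the identity must hold for EVERY test function, in particular this one. The failure shows v is NOT the weak derivative of u.)
Correct weak derivative would be u'(x) = 2*x + 1.


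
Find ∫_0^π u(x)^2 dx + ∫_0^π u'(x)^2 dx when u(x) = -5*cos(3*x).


||u||_{H^1(0,π)}^2 = 125*π

u'(x) = 15*sin(3*x).
Expand u² and (u')² and integrate term by term on (0, π), using: for integers n ≥ 1, ∫_0^π sin²(nx) dx = ∫_0^π cos²(nx) dx = π/2; for n ≠ n', ∫_0^π sin(nx)sin(n'x) dx = ∫_0^π cos(nx)cos(n'x) dx = 0; and by product-to-sum, ∫_0^π sin(nx)cos(n'x) dx = ½∫_0^π [sin((n+n')x) + sin((n−n')x)] dx, which is 0 when n+n' is even and 2n/(n²−n'²) when n+n' is odd (it need not vanish on (0, π)).
  u² squared terms: (-5)²·∫cos(3x)² dx = 25·π/2 = 25*π/2.
  So ∫_0^π u² dx = 25*π/2.
  (u')² squared terms: (15)²·∫sin(3x)² dx = 225·π/2 = 225*π/2.
  So ∫_0^π (u')² dx = 225*π/2.
||u||_{H^1}^2 = (25*π/2) + (225*π/2) = 125*π.


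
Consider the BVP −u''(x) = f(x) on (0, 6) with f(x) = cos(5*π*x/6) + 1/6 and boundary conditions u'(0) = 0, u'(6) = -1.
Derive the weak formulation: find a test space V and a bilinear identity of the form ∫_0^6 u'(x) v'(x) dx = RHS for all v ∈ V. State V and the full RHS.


V = H^1(0, 6) (v unrestricted at boundary; u is determined up to an additive constant); weak form: ∫_0^6 u'v' dx = ∫_0^6 (cos(5*π*x/6) + 1/6) v dx − v(6) for all v ∈ V.

Multiply both sides by a test function v and integrate from 0 to 6:
  ∫_0^6 −u''(x) v(x) dx = ∫_0^6 f(x) v(x) dx.
Integrate the LHS by parts once:
  ∫_0^6 −u'' v dx = −[u'(x) v(x)]_0^6 + ∫_0^6 u'(x) v'(x) dx.
Thus ∫_0^6 u'(x) v'(x) dx = ∫_0^6 f(x) v(x) dx + [u'(x) v(x)]_0^6.
Choose V so that boundary terms are either known or forced to vanish.
u has inhomogeneous Neumann u'(0) = 0, u'(6) = -1. [u' v]_0^6 = (-1)·v(6) − (0)·v(0) = − v(6). Take V = H^1(0, 6); boundary term becomes part of RHS.
Weak formulation: find u (satisfying any essential BC) such that ∫_0^6 u'(x) v'(x) dx = ∫_0^6 f v dx − v(6) for all v ∈ V (Neumann data are natural BCs: they enter the RHS as boundary terms).
Substituting f(x) = cos(5*π*x/6) + 1/6, the right-hand side is ∫_0^6 (cos(5*π*x/6) + 1/6) v dx − v(6).
Compatibility check (pure Neumann): taking v ≡ 1 ∈ V gives 0 = ∫_0^6 f dx + (-1) − (0), i.e. ∫_0^6 f dx must equal u'(0) − u'(6) = 1. Indeed ∫_0^6 (cos(5*π*x/6) + 1/6) dx = 1, so the data are compatible. The solution is then unique only up to an additive constant (fix it e.g. by requiring ∫_0^6 u dx = 0).


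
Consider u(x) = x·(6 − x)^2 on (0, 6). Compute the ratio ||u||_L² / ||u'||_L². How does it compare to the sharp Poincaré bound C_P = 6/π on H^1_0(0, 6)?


||u||_L² / ||u'||_L² = 3*sqrt(14)/7 < C_P = 6/π.

u(x) = x·(6 − x)^2, so u'(x) = 3*(x - 6)*(x - 2).
u(x) = x·(6 − x)^2 vanishes at x = 0 and x = 6, so u ∈ H^1_0(0, 6). Differentiate via the product rule and integrate the resulting polynomials term by term.
  ∫_0^6 u² dx = ∫_0^6 (x^6 - 24*x^5 + 216*x^4 - 864*x^3 + 1296*x^2) dx. Term by term:
    ∫_0^6 x^6 dx = 279936/7;  ∫_0^6 -24*x^5 dx = -186624;  ∫_0^6 216*x^4 dx = 1679616/5;
    ∫_0^6 -864*x^3 dx = -279936;  ∫_0^6 1296*x^2 dx = 93312.
  Sum: 279936/7 − 186624 + 1679616/5 − 279936 + 93312 = 93312/35.
  ∫_0^6 (u')² dx = ∫_0^6 (9*x^4 - 144*x^3 + 792*x^2 - 1728*x + 1296) dx. Term by term:
    ∫_0^6 9*x^4 dx = 69984/5;  ∫_0^6 -144*x^3 dx = -46656;  ∫_0^6 792*x^2 dx = 57024;
    ∫_0^6 -1728*x dx = -31104;  ∫_0^6 1296 dx = 7776.
  Sum: 69984/5 − 46656 + 57024 − 31104 + 7776 = 5184/5.
∫_0^6 u² dx = 93312/35, so ||u||_L² = 216*sqrt(70)/35.
∫_0^6 (u')² dx = 5184/5, so ||u'||_L² = 72*sqrt(5)/5.
Ratio ||u||_L² / ||u'||_L² = 3*sqrt(14)/7.
Sharp Poincaré constant on H^1_0(0, 6) is C_P = L/π = 6/π, achieved by sin(π/6·x).
A polynomial bump cannot attain the sharp Poincaré constant (only the first sine eigenfunction does), so the ratio is strictly less than C_P, consistent with ||u||_L² ≤ C_P ||u'||_L².


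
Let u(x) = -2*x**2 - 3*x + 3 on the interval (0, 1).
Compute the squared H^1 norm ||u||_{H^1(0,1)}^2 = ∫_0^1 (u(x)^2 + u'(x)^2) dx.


||u||_{H^1}^2 = 437/15

The H^1 norm (squared) on an interval (0, L) is
  ||u||_{H^1}^2 = ∫_0^L u(x)^2 dx + ∫_0^L u'(x)^2 dx.
Compute u'(x) = -4*x - 3.
Then u(x)^2 = 4*x**4 + 12*x**3 - 3*x**2 - 18*x + 9 and u'(x)^2 = 16*x**2 + 24*x + 9.
Integrate each monomial from 0 to 1 using ∫_0^1 c·x^n dx = c·1^(n+1)/(n+1):
  ∫_0^1 u(x)^2 dx = ∫_0^1 (4*x^4 + 12*x^3 - 3*x^2 - 18*x + 9) dx. Term by term:
    ∫_0^1 4*x^4 dx = 4/5;  ∫_0^1 12*x^3 dx = 3;  ∫_0^1 -3*x^2 dx = -1;
    ∫_0^1 -18*x dx = -9;  ∫_0^1 9 dx = 9.
  Sum: 4/5 + 3 − 1 − 9 + 9 = 14/5.
  ∫_0^1 u'(x)^2 dx = ∫_0^1 (16*x^2 + 24*x + 9) dx. Term by term:
    ∫_0^1 16*x^2 dx = 16/3;  ∫_0^1 24*x dx = 12;  ∫_0^1 9 dx = 9.
  Sum: 16/3 + 12 + 9 = 79/3.
Adding: ||u||_{H^1}^2 = 14/5 + 79/3 = 437/15.


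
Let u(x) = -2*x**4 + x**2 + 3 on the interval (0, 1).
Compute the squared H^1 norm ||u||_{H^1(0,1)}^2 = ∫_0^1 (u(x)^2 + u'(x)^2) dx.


||u||_{H^1}^2 = 4016/315

The H^1 norm (squared) on an interval (0, L) is
  ||u||_{H^1}^2 = ∫_0^L u(x)^2 dx + ∫_0^L u'(x)^2 dx.
Compute u'(x) = -8*x**3 + 2*x.
Then u(x)^2 = 4*x**8 - 4*x**6 - 11*x**4 + 6*x**2 + 9 and u'(x)^2 = 64*x**6 - 32*x**4 + 4*x**2.
Integrate each monomial from 0 to 1 using ∫_0^1 c·x^n dx = c·1^(n+1)/(n+1):
  ∫_0^1 u(x)^2 dx = ∫_0^1 (4*x^8 - 4*x^6 - 11*x^4 + 6*x^2 + 9) dx. Term by term:
    ∫_0^1 4*x^8 dx = 4/9;  ∫_0^1 -4*x^6 dx = -4/7;  ∫_0^1 -11*x^4 dx = -11/5;
    ∫_0^1 6*x^2 dx = 2;  ∫_0^1 9 dx = 9.
  Sum: 4/9 − 4/7 − 11/5 + 2 + 9 = 2732/315.
  ∫_0^1 u'(x)^2 dx = ∫_0^1 (64*x^6 - 32*x^4 + 4*x^2) dx. Term by term:
    ∫_0^1 64*x^6 dx = 64/7;  ∫_0^1 -32*x^4 dx = -32/5;  ∫_0^1 4*x^2 dx = 4/3.
  Sum: 64/7 − 32/5 + 4/3 = 428/105.
Adding: ||u||_{H^1}^2 = 2732/315 + 428/105 = 4016/315.


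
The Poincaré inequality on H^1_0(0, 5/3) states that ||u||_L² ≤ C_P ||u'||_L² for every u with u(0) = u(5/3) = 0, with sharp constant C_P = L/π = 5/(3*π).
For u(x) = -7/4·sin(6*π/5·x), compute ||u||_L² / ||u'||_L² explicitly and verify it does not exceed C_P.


||u||_L² / ||u'||_L² = 5/(6*π) < C_P = 5/(3*π).

u(x) = -7/4·sin(6*π/5·x), so u'(x) = -21*π*cos(6*π*x/5)/10.
Writing u(x) = A·sin(kπx/L) with A = -7/4 and k = 2, use ∫_0^L sin²(kπx/L) dx = L/2 and ∫_0^L cos²(kπx/L) dx = L/2.
u² = 49/16·sin²(6*π/5·x) and (u')² = 441*π^2/100·cos²(6*π/5·x), and each of sin², cos² integrates to L/2 = 5/6 over (0, 5/3).
∫_0^5/3 u² dx = 245/96, so ||u||_L² = 7*sqrt(30)/24.
∫_0^5/3 (u')² dx = 147*π^2/40, so ||u'||_L² = 7*sqrt(30)*π/20.
Ratio ||u||_L² / ||u'||_L² = 5/(6*π).
Sharp Poincaré constant on H^1_0(0, 5/3) is C_P = L/π = 5/(3*π), achieved by sin(3*π/5·x).
This is the k = 2 harmonic; the ratio L/(kπ) is strictly less than C_P = L/π, consistent with the sharp inequality ||u||_L² ≤ C_P ||u'||_L².


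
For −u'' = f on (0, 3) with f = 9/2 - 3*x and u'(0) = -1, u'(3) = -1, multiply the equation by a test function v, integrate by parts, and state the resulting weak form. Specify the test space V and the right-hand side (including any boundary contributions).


V = H^1(0, 3) (v unrestricted at boundary; u is determined up to an additive constant); weak form: ∫_0^3 u'v' dx = ∫_0^3 (9/2 - 3*x) v dx − v(3) + v(0) for all v ∈ V.

Multiply both sides by a test function v and integrate from 0 to 3:
  ∫_0^3 −u''(x) v(x) dx = ∫_0^3 f(x) v(x) dx.
Integrate the LHS by parts once:
  ∫_0^3 −u'' v dx = −[u'(x) v(x)]_0^3 + ∫_0^3 u'(x) v'(x) dx.
Thus ∫_0^3 u'(x) v'(x) dx = ∫_0^3 f(x) v(x) dx + [u'(x) v(x)]_0^3.
Choose V so that boundary terms are either known or forced to vanish.
u has inhomogeneous Neumann u'(0) = -1, u'(3) = -1. [u' v]_0^3 = (-1)·v(3) − (-1)·v(0) = − v(3) + v(0). Take V = H^1(0, 3); boundary term becomes part of RHS.
Weak formulation: find u (satisfying any essential BC) such that ∫_0^3 u'(x) v'(x) dx = ∫_0^3 f v dx − v(3) + v(0) for all v ∈ V (Neumann data are natural BCs: they enter the RHS as boundary terms).
Substituting f(x) = 9/2 - 3*x, the right-hand side is ∫_0^3 (9/2 - 3*x) v dx − v(3) + v(0).
Compatibility check (pure Neumann): taking v ≡ 1 ∈ V gives 0 = ∫_0^3 f dx + (-1) − (-1), i.e. ∫_0^3 f dx must equal u'(0) − u'(3) = 0. Indeed ∫_0^3 (9/2 - 3*x) dx = 0, so the data are compatible. The solution is then unique only up to an additive constant (fix it e.g. by requiring ∫_0^3 u dx = 0).


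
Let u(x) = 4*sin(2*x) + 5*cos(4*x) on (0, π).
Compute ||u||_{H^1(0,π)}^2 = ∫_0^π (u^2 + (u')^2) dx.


||u||_{H^1(0,π)}^2 = 505*π/2

u'(x) = -20*sin(4*x) + 8*cos(2*x).
Expand u² and (u')² and integrate term by term on (0, π), using: for integers n ≥ 1, ∫_0^π sin²(nx) dx = ∫_0^π cos²(nx) dx = π/2; for n ≠ n', ∫_0^π sin(nx)sin(n'x) dx = ∫_0^π cos(nx)cos(n'x) dx = 0; and by product-to-sum, ∫_0^π sin(nx)cos(n'x) dx = ½∫_0^π [sin((n+n')x) + sin((n−n')x)] dx, which is 0 when n+n' is even and 2n/(n²−n'²) when n+n' is odd (it need not vanish on (0, π)).
  u² squared terms: (4)²·∫sin(2x)² dx = 16·π/2 = 8*π;  (5)²·∫cos(4x)² dx = 25·π/2 = 25*π/2.
  u² cross terms: 2·(4)·(5)·∫sin(2x)·cos(4x) dx = 40·(0) = 0.
  So ∫_0^π u² dx = 8*π + 25*π/2 + 0 = 41*π/2.
  (u')² squared terms: (-20)²·∫sin(4x)² dx = 400·π/2 = 200*π;  (8)²·∫cos(2x)² dx = 64·π/2 = 32*π.
  (u')² cross terms: 2·(-20)·(8)·∫sin(4x)·cos(2x) dx = -320·(0) = 0.
  So ∫_0^π (u')² dx = 200*π + 32*π + 0 = 232*π.
||u||_{H^1}^2 = (41*π/2) + (232*π) = 505*π/2.


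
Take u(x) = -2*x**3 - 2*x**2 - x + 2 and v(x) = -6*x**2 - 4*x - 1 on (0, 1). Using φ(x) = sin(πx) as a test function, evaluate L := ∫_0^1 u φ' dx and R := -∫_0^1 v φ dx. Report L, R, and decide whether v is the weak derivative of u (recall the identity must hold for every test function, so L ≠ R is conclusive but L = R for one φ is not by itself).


LHS = -24/π^3 + 12/π, RHS = -24/π^3 + 12/π. Yes, v = u' weakly.

u(x) = -2*x**3 - 2*x**2 - x + 2, classical derivative u'(x) = -6*x**2 - 4*x - 1.
φ(x) = sin(πx), so φ'(x) = π*cos(π*x).
Note φ(0) = φ(1) = 0, so the boundary term u·φ vanishes.
LHS = ∫_0^1 u(x) φ'(x) dx = ∫_0^1 (-2*π*x^3*cos(π*x) - 2*π*x^2*cos(π*x) - π*x*cos(π*x) + 2*π*cos(π*x)) dx. Term by term:
  ∫_0^1 2*π*cos(π*x) dx = 0;  ∫_0^1 -π*x*cos(π*x) dx = 2/π;  ∫_0^1 -2*π*x^2*cos(π*x) dx = 4/π;
  ∫_0^1 -2*π*x^3*cos(π*x) dx = -24/π^3 + 6/π.
Sum: 0 + 2/π + 4/π + -24/π^3 + 6/π = -24/π^3 + 12/π.
So LHS = -24/π^3 + 12/π.
∫_0^1 v(x) φ(x) dx = ∫_0^1 (-6*x^2*sin(π*x) - 4*x*sin(π*x) - sin(π*x)) dx. Term by term:
  ∫_0^1 -sin(π*x) dx = -2/π;  ∫_0^1 -6*x^2*sin(π*x) dx = -6/π + 24/π^3;  ∫_0^1 -4*x*sin(π*x) dx = -4/π.
Sum: -2/π + -6/π + 24/π^3 − 4/π = -12/π + 24/π^3.
So RHS = -∫_0^1 v(x) φ(x) dx = -24/π^3 + 12/π.
LHS = RHS, so the identity holds for this test φ.
Moreover u is smooth here and v(x) = u'(x) = -6*x**2 - 4*x - 1 pointwise, so the identity holds for every test function. Hence v is the weak derivative of u.


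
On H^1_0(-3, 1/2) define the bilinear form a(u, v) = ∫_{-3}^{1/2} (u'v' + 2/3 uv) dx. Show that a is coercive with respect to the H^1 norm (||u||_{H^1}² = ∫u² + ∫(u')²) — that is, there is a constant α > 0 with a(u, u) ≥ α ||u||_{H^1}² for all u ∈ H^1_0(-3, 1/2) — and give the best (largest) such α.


α = 2*(49 + 6*π^2)/(3*(4*π^2 + 49))

Coercivity of a(·,·) on H^1_0(-3, 1/2) means a(u, u) ≥ α ||u||_{H^1}² for every u ∈ H^1_0.
The interval has length L = 7/2, and Poincaré/coercivity depend only on L. Here a(u, u) = ∫(u')² + (2/3)·∫u².
Here 0 < c = 2/3 < 1. The condition a(u,u) ≥ α||u||_{H^1}² reads (1−α)∫(u')² ≥ (α−c)∫u². Any admissible α is ≤ 1 (rapidly oscillating u have ∫u²/∫(u')² → 0), and α = 1 would force 0 ≥ (1−c)∫u², impossible since c < 1; so 1−α > 0. By the sharp Poincaré inequality on H^1_0 of an interval of length L, ∫(u')² ≥ (π/L)²∫u² with equality for the first sine mode sin(π(x−x₀)/L) (x₀ the left endpoint), so the inequality holds for all u iff (1−α)(π/L)² ≥ α − c, i.e. α ≤ ((π/L)² + c)/((π/L)² + 1) = (1 + c(L/π)²)/(1 + (L/π)²). With (π/L)² = 4*π^2/49 and c = 2/3, the largest admissible constant is α = ((π/L)² + c)/((π/L)² + 1).
Simplifying, α = 2*(49 + 6*π^2)/(3*(4*π^2 + 49)).


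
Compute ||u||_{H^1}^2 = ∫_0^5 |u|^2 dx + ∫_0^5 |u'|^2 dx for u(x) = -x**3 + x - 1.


||u||_{H^1}^2 = 656245/42

The H^1 norm (squared) on an interval (0, L) is
  ||u||_{H^1}^2 = ∫_0^L u(x)^2 dx + ∫_0^L u'(x)^2 dx.
Compute u'(x) = 1 - 3*x**2.
Then u(x)^2 = x**6 - 2*x**4 + 2*x**3 + x**2 - 2*x + 1 and u'(x)^2 = 9*x**4 - 6*x**2 + 1.
Integrate each monomial from 0 to 5 using ∫_0^5 c·x^n dx = c·5^(n+1)/(n+1):
  ∫_0^5 u(x)^2 dx = ∫_0^5 (x^6 - 2*x^4 + 2*x^3 + x^2 - 2*x + 1) dx. Term by term:
    ∫_0^5 x^6 dx = 78125/7;  ∫_0^5 -2*x^4 dx = -1250;  ∫_0^5 2*x^3 dx = 625/2;
    ∫_0^5 x^2 dx = 125/3;  ∫_0^5 -2*x dx = -25;  ∫_0^5 1 dx = 5.
  Sum: 78125/7 − 1250 + 625/2 + 125/3 − 25 + 5 = 430285/42.
  ∫_0^5 u'(x)^2 dx = ∫_0^5 (9*x^4 - 6*x^2 + 1) dx. Term by term:
    ∫_0^5 9*x^4 dx = 5625;  ∫_0^5 -6*x^2 dx = -250;  ∫_0^5 1 dx = 5.
  Sum: 5625 − 250 + 5 = 5380.
Adding: ||u||_{H^1}^2 = 430285/42 + 5380 = 656245/42.


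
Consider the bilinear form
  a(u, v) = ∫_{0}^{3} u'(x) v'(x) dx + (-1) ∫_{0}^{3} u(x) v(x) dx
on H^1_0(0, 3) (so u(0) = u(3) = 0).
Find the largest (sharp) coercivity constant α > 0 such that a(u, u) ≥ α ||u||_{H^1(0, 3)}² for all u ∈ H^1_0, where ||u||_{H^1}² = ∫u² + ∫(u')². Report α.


α = (-9 + π^2)/(9 + π^2)

Coercivity of a(·,·) on H^1_0(0, 3) means a(u, u) ≥ α ||u||_{H^1}² for every u ∈ H^1_0.
The interval has length L = 3, and Poincaré/coercivity depend only on L. Here a(u, u) = ∫(u')² + (-1)·∫u².
Here c = -1 < 0 with |c| < (π/L)² = π^2/9, so coercivity still holds. The condition a(u,u) ≥ α||u||_{H^1}² reads (1−α)∫(u')² ≥ (α−c)∫u². Any admissible α is ≤ 1 (rapidly oscillating u have ∫u²/∫(u')² → 0), and α = 1 would force 0 ≥ (1−c)∫u², impossible since c < 1; so 1−α > 0. By the sharp Poincaré inequality on H^1_0 of an interval of length L, ∫(u')² ≥ (π/L)²∫u² with equality for the first sine mode sin(π(x−x₀)/L) (x₀ the left endpoint), so the inequality holds for all u iff (1−α)(π/L)² ≥ α − c, i.e. α ≤ ((π/L)² + c)/((π/L)² + 1) = (1 + c(L/π)²)/(1 + (L/π)²). (Direct route, valid since c ≤ 0: Poincaré gives c∫u² ≥ c(L/π)²∫(u')², so a(u,u) ≥ (1 + c(L/π)²)∫(u')², while ||u||_{H^1}² ≤ (1 + (L/π)²)∫(u')²; dividing yields the same α.) With (π/L)² = π^2/9 and c = -1, the largest admissible constant is α = ((π/L)² + c)/((π/L)² + 1).
Simplifying, α = (-9 + π^2)/(9 + π^2).


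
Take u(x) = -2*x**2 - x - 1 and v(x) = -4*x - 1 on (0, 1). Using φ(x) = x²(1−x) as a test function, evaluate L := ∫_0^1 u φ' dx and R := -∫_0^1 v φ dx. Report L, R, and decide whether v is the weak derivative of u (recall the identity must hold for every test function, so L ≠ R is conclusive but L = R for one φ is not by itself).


LHS = 17/60, RHS = 17/60. Yes, v = u' weakly.

u(x) = -2*x**2 - x - 1, classical derivative u'(x) = -4*x - 1.
φ(x) = x²(1−x), so φ'(x) = x*(2 - 3*x).
Note φ(0) = φ(1) = 0, so the boundary term u·φ vanishes.
LHS = ∫_0^1 u(x) φ'(x) dx = ∫_0^1 (6*x^4 - x^3 + x^2 - 2*x) dx. Term by term:
  ∫_0^1 6*x^4 dx = 6/5;  ∫_0^1 -x^3 dx = -1/4;  ∫_0^1 x^2 dx = 1/3;
  ∫_0^1 -2*x dx = -1.
Sum: 6/5 − 1/4 + 1/3 − 1 = 17/60.
So LHS = 17/60.
∫_0^1 v(x) φ(x) dx = ∫_0^1 (4*x^4 - 3*x^3 - x^2) dx. Term by term:
  ∫_0^1 4*x^4 dx = 4/5;  ∫_0^1 -3*x^3 dx = -3/4;  ∫_0^1 -x^2 dx = -1/3.
Sum: 4/5 − 3/4 − 1/3 = -17/60.
So RHS = -∫_0^1 v(x) φ(x) dx = 17/60.
LHS = RHS, so the identity holds for this test φ.
Moreover u is smooth here and v(x) = u'(x) = -4*x - 1 pointwise, so the identity holds for every test function. Hence v is the weak derivative of u.


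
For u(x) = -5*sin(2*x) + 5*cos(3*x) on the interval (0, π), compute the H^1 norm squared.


||u||_{H^1(0,π)}^2 = 400 + 375*π/2

u'(x) = -15*sin(3*x) - 10*cos(2*x).
Expand u² and (u')² and integrate term by term on (0, π), using: for integers n ≥ 1, ∫_0^π sin²(nx) dx = ∫_0^π cos²(nx) dx = π/2; for n ≠ n', ∫_0^π sin(nx)sin(n'x) dx = ∫_0^π cos(nx)cos(n'x) dx = 0; and by product-to-sum, ∫_0^π sin(nx)cos(n'x) dx = ½∫_0^π [sin((n+n')x) + sin((n−n')x)] dx, which is 0 when n+n' is even and 2n/(n²−n'²) when n+n' is odd (it need not vanish on (0, π)).
  u² squared terms: (-5)²·∫sin(2x)² dx = 25·π/2 = 25*π/2;  (5)²·∫cos(3x)² dx = 25·π/2 = 25*π/2.
  u² cross terms: 2·(-5)·(5)·∫sin(2x)·cos(3x) dx = -50·(-4/5) = 40.
  So ∫_0^π u² dx = 25*π/2 + 25*π/2 + 40 = 40 + 25*π.
  (u')² squared terms: (-15)²·∫sin(3x)² dx = 225·π/2 = 225*π/2;  (-10)²·∫cos(2x)² dx = 100·π/2 = 50*π.
  (u')² cross terms: 2·(-15)·(-10)·∫sin(3x)·cos(2x) dx = 300·(6/5) = 360.
  So ∫_0^π (u')² dx = 225*π/2 + 50*π + 360 = 360 + 325*π/2.
||u||_{H^1}^2 = (40 + 25*π) + (360 + 325*π/2) = 400 + 375*π/2.
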